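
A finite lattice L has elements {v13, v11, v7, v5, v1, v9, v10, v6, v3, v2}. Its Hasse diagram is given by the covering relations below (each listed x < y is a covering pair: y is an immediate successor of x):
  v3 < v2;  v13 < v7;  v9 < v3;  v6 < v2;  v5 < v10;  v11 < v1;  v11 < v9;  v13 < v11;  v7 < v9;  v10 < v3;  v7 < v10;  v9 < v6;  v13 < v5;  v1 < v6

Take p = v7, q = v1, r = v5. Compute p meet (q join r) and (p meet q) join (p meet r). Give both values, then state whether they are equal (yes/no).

v7; v13; no

q join r = v2, so p meet (q join r) = v7 meet v2 = v7.
p meet q = v13 and p meet r = v13, so (p meet q) join (p meet r) = v13 join v13 = v13.
Equal: no.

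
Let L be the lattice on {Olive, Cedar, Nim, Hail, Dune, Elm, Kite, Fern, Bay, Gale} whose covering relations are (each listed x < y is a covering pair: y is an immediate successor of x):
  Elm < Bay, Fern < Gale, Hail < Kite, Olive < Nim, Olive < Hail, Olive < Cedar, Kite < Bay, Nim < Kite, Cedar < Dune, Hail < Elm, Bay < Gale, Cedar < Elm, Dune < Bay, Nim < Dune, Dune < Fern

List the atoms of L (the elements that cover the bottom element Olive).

Cedar, Hail, Nim

The atoms are exactly the elements that cover Olive: Cedar, Hail, Nim.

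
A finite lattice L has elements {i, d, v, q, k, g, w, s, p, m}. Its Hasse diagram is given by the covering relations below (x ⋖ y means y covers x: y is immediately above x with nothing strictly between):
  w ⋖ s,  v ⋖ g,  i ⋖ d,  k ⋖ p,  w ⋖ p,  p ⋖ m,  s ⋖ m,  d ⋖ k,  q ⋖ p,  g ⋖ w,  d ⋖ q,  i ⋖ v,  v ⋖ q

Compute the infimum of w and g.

g

Common lower bounds of {w, g}: g, i, v.
The greatest among these is g.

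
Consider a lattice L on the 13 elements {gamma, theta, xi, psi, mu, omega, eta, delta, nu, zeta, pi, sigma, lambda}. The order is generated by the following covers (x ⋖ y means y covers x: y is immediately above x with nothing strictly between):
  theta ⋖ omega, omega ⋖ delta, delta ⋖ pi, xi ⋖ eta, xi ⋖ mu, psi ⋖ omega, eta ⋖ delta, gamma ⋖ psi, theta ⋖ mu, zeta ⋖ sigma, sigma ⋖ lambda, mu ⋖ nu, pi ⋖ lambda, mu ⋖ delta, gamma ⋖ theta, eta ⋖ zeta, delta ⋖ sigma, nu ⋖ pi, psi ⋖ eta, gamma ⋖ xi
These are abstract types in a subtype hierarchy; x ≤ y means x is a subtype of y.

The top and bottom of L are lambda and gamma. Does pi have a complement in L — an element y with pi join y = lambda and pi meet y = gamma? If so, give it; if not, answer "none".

For every candidate y, either pi ∨ y ≠ lambda or pi ∧ y ≠ gamma; no complement exists.

none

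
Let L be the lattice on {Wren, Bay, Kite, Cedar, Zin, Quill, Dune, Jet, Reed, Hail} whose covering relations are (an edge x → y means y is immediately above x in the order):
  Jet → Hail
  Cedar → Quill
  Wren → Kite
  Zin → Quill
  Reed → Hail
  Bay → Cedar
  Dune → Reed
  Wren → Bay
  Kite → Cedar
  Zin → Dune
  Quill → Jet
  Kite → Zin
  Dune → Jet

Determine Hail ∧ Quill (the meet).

Quill

Common lower bounds of {Hail, Quill}: Bay, Cedar, Kite, Quill, Wren, Zin.
The greatest among these is Quill.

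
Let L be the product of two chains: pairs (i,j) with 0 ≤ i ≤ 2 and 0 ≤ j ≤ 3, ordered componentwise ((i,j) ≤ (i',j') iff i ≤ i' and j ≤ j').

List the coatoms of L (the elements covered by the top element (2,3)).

(1,3), (2,2)

The coatoms are exactly the elements covered by (2,3): (1,3), (2,2).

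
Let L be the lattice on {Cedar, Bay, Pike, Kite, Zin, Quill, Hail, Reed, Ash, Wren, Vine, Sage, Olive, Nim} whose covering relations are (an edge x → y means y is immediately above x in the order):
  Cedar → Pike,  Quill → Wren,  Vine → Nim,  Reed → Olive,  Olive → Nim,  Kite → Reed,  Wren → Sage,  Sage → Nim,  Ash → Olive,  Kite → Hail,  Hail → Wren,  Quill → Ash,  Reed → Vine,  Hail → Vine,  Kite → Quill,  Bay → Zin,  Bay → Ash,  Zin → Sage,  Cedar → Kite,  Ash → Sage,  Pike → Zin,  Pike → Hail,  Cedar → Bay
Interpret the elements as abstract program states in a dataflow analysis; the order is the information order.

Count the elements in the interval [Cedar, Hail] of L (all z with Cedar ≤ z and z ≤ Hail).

The interval [Cedar, Hail] = {Cedar, Hail, Kite, Pike}, which has 4 elements.

4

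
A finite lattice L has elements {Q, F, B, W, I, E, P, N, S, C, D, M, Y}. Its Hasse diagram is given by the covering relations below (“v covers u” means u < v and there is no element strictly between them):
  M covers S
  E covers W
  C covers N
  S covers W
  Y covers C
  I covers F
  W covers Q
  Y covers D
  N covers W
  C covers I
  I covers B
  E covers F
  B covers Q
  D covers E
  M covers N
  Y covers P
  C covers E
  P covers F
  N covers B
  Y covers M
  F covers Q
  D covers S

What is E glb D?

E

Common lower bounds of {E, D}: E, F, Q, W.
The greatest among these is E.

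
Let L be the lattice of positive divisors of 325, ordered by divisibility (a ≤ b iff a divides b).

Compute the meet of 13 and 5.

1

In the divisibility order, the meet is the greatest common divisor: gcd(13, 5) = 1.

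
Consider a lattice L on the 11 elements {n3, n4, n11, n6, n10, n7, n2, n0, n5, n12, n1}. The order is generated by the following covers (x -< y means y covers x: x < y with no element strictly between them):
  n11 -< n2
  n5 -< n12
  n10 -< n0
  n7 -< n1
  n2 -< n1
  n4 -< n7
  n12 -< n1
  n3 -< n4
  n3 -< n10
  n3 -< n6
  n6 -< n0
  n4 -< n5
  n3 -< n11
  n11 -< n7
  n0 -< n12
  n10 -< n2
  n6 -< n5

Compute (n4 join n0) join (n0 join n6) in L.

n12

n4 ∨ n0 = n12
n0 ∨ n6 = n0
n12 ∨ n0 = n12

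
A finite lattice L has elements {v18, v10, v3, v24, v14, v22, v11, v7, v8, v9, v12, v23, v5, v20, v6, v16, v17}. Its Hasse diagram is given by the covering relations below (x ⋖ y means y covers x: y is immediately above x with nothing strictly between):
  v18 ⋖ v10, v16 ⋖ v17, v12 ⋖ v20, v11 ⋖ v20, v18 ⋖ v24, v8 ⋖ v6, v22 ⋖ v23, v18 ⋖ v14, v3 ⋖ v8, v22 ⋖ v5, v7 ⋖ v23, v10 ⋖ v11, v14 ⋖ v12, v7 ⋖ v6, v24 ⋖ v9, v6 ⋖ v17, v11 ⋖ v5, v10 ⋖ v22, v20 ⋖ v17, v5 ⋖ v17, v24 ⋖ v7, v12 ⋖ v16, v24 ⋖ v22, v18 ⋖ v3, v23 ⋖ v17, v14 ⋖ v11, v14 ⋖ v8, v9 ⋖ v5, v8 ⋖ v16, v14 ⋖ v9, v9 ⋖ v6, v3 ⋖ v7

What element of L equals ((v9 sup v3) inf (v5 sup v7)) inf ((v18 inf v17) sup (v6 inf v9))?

v9

v9 ∨ v3 = v6
v5 ∨ v7 = v17
v6 ∧ v17 = v6
v18 ∧ v17 = v18
v6 ∧ v9 = v9
v18 ∨ v9 = v9
v6 ∧ v9 = v9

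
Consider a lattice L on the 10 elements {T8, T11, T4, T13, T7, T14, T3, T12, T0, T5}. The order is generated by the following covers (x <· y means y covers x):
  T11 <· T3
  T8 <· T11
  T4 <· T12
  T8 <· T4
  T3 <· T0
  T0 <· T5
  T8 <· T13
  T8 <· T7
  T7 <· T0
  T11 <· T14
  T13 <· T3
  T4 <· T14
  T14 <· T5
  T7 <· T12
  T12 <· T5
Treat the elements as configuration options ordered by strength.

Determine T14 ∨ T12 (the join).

T5

Common upper bounds of {T14, T12}: T5.
The least among these is T5.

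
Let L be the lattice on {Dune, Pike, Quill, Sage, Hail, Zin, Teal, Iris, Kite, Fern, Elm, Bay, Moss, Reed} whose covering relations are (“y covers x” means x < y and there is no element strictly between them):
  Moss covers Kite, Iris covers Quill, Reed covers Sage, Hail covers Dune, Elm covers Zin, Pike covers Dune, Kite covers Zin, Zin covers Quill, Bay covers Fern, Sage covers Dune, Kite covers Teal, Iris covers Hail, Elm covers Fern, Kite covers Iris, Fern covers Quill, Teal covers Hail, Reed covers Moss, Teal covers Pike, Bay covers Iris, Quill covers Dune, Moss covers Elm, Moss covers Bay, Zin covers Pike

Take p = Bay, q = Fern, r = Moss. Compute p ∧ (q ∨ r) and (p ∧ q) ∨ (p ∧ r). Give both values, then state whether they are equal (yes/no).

Bay; Bay; yes

q ∨ r = Moss, so p ∧ (q ∨ r) = Bay ∧ Moss = Bay.
p ∧ q = Fern and p ∧ r = Bay, so (p ∧ q) ∨ (p ∧ r) = Fern ∨ Bay = Bay.
Equal: yes.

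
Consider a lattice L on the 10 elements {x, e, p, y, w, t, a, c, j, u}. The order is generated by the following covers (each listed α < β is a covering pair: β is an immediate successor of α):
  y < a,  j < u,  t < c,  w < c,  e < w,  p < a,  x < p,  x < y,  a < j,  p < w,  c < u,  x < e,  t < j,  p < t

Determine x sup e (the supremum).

Common upper bounds of {x, e}: c, e, u, w.
The least among these is e.

e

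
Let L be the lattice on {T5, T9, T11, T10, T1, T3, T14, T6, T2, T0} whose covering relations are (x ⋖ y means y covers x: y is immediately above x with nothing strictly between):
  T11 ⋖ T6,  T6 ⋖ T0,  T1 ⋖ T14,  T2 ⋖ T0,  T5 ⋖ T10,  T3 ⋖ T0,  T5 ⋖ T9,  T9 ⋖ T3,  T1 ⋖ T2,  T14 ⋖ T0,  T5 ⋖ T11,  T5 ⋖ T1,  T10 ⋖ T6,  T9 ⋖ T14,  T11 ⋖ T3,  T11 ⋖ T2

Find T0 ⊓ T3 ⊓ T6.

T11

Common lower bounds of {T0, T3, T6}: T11, T5.
The greatest among these is T11.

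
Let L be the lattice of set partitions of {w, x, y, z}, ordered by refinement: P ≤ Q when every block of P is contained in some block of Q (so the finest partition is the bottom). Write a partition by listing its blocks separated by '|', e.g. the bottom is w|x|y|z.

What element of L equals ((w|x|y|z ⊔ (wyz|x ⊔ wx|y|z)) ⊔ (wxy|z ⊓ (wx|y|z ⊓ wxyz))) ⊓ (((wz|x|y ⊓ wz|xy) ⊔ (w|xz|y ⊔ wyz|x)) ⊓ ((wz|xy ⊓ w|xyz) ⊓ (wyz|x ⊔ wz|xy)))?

wyz|x ∨ wx|y|z = wxyz
w|x|y|z ∨ wxyz = wxyz
wx|y|z ∧ wxyz = wx|y|z
wxy|z ∧ wx|y|z = wx|y|z
wxyz ∨ wx|y|z = wxyz
wz|x|y ∧ wz|xy = wz|x|y
w|xz|y ∨ wyz|x = wxyz
wz|x|y ∨ wxyz = wxyz
wz|xy ∧ w|xyz = w|xy|z
wyz|x ∨ wz|xy = wxyz
w|xy|z ∧ wxyz = w|xy|z
wxyz ∧ w|xy|z = w|xy|z
wxyz ∧ w|xy|z = w|xy|z

w|xy|z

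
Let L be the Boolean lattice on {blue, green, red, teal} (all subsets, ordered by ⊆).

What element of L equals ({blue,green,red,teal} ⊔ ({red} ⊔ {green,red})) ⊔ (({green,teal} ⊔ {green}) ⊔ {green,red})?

{blue,green,red,teal}

{red} ∨ {green,red} = {green,red}
{blue,green,red,teal} ∨ {green,red} = {blue,green,red,teal}
{green,teal} ∨ {green} = {green,teal}
{green,teal} ∨ {green,red} = {green,red,teal}
{blue,green,red,teal} ∨ {green,red,teal} = {blue,green,red,teal}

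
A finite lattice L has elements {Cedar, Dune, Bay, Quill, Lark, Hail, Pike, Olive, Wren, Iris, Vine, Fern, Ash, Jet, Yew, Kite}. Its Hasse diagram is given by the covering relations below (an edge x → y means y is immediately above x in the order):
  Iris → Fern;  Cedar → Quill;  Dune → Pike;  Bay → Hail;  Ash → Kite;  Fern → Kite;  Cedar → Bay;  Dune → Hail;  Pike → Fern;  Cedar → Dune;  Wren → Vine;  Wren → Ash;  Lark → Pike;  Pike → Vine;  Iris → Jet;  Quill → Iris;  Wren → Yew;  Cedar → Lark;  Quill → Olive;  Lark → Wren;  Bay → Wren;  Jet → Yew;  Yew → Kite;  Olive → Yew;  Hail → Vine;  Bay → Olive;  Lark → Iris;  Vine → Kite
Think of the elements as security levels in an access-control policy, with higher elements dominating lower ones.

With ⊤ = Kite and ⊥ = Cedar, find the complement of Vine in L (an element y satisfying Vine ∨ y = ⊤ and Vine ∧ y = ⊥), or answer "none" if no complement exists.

Need y with Vine ∨ y = Kite and Vine ∧ y = Cedar.
Checking each element gives: Quill.

Quill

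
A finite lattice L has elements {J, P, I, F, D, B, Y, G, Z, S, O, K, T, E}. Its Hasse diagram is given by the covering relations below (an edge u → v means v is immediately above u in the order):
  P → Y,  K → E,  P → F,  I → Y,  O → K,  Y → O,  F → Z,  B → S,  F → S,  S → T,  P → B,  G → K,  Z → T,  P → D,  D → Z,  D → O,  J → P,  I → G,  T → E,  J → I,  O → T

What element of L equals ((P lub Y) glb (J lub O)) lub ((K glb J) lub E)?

E

P ∨ Y = Y
J ∨ O = O
Y ∧ O = Y
K ∧ J = J
J ∨ E = E
Y ∨ E = E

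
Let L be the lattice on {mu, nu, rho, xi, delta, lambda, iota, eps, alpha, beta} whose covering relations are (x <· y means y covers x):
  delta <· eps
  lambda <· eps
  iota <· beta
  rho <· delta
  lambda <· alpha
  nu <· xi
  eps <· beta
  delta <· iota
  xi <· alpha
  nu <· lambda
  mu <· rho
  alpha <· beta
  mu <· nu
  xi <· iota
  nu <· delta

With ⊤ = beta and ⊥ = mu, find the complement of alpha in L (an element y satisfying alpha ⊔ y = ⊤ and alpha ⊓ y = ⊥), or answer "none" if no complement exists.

rho

Need y with alpha ∨ y = beta and alpha ∧ y = mu.
Checking each element gives: rho.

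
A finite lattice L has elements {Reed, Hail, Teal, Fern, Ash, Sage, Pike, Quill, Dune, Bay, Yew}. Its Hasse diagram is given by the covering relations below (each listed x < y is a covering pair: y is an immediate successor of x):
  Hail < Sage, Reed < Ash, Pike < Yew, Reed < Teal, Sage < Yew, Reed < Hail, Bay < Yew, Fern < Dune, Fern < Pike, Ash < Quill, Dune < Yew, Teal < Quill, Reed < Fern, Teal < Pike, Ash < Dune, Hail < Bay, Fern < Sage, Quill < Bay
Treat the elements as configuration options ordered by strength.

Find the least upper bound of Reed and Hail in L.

Common upper bounds of {Reed, Hail}: Bay, Hail, Sage, Yew.
The least among these is Hail.

Hail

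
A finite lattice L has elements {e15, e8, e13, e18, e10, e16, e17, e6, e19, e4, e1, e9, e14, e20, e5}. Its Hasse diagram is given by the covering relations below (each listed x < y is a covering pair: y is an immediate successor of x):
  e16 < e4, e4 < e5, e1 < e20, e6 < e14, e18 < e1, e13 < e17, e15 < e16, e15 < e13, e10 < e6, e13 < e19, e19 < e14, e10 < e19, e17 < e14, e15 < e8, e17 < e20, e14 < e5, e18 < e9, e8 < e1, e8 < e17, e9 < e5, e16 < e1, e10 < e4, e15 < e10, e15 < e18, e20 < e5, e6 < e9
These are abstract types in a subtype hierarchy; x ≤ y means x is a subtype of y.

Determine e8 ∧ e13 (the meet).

Common lower bounds of {e8, e13}: e15.
The greatest among these is e15.

e15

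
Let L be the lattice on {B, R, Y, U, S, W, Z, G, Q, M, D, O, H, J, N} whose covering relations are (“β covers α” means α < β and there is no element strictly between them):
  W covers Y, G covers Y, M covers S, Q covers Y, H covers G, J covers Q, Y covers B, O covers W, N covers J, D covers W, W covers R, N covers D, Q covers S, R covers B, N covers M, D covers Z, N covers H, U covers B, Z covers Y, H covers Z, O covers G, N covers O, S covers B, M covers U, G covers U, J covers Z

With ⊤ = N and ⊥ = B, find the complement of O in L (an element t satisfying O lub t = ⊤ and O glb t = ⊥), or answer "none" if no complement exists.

S

Need t with O ∨ t = N and O ∧ t = B.
Checking each element gives: S.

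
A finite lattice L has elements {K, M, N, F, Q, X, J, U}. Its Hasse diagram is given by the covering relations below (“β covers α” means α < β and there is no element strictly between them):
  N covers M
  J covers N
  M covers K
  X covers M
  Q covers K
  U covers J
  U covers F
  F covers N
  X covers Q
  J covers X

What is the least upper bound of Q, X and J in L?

Common upper bounds of {Q, X, J}: J, U.
The least among these is J.

J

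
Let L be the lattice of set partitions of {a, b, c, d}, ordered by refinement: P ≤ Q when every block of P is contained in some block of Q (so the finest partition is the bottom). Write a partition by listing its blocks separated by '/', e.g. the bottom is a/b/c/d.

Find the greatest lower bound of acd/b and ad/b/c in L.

The meet (common refinement) of acd/b and ad/b/c intersects blocks pairwise, giving ad/b/c.

ad/b/c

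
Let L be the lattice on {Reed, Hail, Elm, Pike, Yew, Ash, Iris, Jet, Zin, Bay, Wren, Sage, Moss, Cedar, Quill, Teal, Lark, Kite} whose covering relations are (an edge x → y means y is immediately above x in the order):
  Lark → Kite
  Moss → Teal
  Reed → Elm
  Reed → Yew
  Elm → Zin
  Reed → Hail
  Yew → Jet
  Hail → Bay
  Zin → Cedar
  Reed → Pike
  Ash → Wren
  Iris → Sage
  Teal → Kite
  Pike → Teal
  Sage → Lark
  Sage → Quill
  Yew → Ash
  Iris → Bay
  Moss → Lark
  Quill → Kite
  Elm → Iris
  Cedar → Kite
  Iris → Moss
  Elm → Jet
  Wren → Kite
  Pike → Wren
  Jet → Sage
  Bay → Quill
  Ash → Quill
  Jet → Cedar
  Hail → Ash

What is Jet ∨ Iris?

Sage

Common upper bounds of {Jet, Iris}: Kite, Lark, Quill, Sage.
The least among these is Sage.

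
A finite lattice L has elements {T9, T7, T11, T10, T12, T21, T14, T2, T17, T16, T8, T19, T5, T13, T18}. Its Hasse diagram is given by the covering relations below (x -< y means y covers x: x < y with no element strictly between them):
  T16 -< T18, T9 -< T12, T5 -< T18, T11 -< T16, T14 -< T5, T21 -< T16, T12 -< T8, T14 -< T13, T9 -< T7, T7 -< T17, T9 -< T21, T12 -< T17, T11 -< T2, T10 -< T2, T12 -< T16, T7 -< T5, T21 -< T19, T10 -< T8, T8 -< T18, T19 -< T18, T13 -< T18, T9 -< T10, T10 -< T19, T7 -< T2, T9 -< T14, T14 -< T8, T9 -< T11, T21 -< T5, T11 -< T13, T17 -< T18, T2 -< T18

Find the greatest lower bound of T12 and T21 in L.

T9

Common lower bounds of {T12, T21}: T9.
The greatest among these is T9.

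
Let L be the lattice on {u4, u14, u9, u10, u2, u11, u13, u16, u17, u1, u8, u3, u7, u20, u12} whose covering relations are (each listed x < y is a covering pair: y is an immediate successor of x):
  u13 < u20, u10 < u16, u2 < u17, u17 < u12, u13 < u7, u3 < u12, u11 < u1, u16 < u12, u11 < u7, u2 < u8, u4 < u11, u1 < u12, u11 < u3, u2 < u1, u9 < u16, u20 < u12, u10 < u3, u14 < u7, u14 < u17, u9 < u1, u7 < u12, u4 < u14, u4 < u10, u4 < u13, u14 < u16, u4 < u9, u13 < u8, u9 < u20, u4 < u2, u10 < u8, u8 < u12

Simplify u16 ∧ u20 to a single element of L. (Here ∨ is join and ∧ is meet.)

u9

u16 ∧ u20 = u9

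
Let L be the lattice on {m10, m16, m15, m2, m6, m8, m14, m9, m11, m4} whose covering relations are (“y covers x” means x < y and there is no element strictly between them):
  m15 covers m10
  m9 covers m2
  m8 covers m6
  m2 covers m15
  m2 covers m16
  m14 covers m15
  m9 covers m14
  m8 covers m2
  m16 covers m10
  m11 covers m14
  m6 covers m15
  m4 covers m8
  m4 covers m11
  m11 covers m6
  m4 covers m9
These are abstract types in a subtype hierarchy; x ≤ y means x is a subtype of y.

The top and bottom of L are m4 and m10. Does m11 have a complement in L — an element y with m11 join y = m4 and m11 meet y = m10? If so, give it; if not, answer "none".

m16

Need y with m11 ∨ y = m4 and m11 ∧ y = m10.
Checking each element gives: m16.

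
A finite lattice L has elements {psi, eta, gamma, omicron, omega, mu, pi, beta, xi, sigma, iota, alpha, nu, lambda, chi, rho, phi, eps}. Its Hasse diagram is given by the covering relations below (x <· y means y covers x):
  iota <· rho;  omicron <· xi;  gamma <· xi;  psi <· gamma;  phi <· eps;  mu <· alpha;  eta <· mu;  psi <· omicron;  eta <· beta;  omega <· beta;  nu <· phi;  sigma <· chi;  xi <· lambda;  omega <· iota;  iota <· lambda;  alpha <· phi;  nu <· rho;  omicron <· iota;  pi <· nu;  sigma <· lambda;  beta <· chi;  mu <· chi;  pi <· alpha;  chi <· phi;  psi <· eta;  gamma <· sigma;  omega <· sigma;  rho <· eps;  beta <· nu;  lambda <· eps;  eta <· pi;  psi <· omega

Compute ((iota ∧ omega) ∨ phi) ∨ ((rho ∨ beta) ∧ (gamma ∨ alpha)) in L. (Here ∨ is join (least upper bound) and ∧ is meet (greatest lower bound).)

phi

iota ∧ omega = omega
omega ∨ phi = phi
rho ∨ beta = rho
gamma ∨ alpha = phi
rho ∧ phi = nu
phi ∨ nu = phi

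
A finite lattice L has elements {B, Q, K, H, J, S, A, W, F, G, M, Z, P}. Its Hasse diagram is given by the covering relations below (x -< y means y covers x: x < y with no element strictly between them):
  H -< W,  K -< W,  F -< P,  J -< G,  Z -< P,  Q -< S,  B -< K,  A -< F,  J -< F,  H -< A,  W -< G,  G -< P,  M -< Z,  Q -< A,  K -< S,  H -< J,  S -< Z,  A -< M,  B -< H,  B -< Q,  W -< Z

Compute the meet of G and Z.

Common lower bounds of {G, Z}: B, H, K, W.
The greatest among these is W.

W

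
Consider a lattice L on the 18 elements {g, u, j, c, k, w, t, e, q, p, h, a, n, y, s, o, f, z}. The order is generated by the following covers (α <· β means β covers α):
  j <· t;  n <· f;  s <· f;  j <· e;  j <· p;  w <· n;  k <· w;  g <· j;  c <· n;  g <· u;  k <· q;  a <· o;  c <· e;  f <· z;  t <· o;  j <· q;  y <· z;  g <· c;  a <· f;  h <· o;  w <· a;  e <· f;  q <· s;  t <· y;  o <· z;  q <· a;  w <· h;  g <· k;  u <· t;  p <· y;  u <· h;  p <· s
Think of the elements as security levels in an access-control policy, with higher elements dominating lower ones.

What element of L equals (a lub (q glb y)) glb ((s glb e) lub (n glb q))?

q

q ∧ y = j
a ∨ j = a
s ∧ e = j
n ∧ q = k
j ∨ k = q
a ∧ q = q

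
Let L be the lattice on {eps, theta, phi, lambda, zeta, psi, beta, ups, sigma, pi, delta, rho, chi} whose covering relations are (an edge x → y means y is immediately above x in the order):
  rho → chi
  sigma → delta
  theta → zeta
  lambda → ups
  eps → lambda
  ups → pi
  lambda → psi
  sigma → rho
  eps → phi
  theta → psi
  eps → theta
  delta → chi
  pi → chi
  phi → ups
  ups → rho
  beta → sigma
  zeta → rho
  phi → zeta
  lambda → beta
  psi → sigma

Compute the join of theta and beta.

sigma

Common upper bounds of {theta, beta}: chi, delta, rho, sigma.
The least among these is sigma.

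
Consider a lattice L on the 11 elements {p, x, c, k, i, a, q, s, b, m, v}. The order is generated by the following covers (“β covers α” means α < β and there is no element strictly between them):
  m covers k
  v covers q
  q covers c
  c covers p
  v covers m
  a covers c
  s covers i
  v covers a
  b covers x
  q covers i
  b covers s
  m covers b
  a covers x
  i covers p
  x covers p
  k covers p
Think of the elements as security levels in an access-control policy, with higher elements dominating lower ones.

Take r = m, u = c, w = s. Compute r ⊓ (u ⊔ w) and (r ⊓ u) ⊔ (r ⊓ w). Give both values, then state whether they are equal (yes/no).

u ⊔ w = v, so r ⊓ (u ⊔ w) = m ⊓ v = m.
r ⊓ u = p and r ⊓ w = s, so (r ⊓ u) ⊔ (r ⊓ w) = p ⊔ s = s.
Equal: no.

m; s; no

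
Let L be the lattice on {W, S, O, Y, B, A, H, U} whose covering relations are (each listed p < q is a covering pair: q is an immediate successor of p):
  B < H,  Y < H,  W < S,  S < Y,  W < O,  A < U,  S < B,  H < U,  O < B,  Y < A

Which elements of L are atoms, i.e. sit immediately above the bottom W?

The atoms are exactly the elements that cover W: O, S.

O, S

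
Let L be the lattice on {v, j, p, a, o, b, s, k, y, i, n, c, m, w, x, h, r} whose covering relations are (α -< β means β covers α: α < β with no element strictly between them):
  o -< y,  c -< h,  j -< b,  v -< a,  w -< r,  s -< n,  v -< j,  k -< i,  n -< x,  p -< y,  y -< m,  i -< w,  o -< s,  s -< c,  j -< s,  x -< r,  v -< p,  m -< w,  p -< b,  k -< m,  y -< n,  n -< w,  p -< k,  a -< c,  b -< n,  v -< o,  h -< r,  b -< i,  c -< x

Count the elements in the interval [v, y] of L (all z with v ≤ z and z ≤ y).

The interval [v, y] = {o, p, v, y}, which has 4 elements.

4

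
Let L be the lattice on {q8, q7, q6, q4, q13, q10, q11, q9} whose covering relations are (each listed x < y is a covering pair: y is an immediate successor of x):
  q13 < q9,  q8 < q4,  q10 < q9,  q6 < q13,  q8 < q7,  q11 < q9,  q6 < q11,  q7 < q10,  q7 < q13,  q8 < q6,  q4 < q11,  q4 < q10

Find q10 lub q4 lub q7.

Common upper bounds of {q10, q4, q7}: q10, q9.
The least among these is q10.

q10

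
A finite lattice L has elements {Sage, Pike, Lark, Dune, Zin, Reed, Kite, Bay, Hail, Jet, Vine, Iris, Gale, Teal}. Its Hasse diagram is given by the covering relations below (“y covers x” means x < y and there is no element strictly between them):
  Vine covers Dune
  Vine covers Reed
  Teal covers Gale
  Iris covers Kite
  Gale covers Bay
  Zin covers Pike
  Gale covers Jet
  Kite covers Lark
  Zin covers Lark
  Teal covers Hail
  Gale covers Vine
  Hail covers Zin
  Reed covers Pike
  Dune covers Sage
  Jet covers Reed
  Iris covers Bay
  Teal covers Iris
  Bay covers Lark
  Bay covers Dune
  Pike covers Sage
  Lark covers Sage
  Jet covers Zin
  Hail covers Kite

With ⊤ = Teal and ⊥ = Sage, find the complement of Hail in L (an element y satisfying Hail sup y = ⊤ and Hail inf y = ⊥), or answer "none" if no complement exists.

Need y with Hail ∨ y = Teal and Hail ∧ y = Sage.
Checking each element gives: Dune.

Dune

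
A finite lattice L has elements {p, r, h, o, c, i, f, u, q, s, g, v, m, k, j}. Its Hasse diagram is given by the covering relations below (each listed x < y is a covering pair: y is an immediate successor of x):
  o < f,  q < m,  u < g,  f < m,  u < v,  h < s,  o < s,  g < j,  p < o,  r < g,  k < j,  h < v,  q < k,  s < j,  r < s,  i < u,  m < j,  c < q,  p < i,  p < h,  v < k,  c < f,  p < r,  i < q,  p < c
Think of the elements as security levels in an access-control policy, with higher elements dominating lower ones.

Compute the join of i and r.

Common upper bounds of {i, r}: g, j.
The least among these is g.

g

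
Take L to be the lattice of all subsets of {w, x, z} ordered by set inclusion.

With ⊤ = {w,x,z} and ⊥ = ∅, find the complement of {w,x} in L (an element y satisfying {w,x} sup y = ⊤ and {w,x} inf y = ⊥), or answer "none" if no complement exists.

Need y with {w,x} ∨ y = {w,x,z} and {w,x} ∧ y = ∅.
Checking each element gives: {z}.

{z}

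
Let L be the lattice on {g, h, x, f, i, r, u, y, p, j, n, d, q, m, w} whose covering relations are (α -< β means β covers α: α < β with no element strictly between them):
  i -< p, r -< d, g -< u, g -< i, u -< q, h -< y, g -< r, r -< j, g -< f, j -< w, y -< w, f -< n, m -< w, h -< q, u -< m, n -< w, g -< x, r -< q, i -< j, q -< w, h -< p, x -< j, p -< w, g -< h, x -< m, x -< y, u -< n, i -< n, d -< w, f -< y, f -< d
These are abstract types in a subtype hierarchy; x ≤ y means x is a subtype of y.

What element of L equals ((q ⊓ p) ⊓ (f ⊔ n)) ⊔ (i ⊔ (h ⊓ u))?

i

q ∧ p = h
f ∨ n = n
h ∧ n = g
h ∧ u = g
i ∨ g = i
g ∨ i = i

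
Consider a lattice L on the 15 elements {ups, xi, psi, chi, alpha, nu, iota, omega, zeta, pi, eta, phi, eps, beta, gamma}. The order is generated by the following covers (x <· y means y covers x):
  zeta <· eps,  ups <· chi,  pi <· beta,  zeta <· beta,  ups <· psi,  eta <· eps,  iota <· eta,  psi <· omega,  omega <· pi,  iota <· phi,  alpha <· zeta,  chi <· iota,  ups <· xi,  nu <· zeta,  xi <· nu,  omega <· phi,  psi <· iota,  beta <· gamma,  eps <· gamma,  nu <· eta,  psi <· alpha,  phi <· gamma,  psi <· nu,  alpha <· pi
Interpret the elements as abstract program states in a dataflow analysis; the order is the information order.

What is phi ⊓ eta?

Common lower bounds of {phi, eta}: chi, iota, psi, ups.
The greatest among these is iota.

iota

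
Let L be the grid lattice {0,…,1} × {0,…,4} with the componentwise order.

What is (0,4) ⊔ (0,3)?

In a product of chains, the join is componentwise max, giving (0,4).

(0,4)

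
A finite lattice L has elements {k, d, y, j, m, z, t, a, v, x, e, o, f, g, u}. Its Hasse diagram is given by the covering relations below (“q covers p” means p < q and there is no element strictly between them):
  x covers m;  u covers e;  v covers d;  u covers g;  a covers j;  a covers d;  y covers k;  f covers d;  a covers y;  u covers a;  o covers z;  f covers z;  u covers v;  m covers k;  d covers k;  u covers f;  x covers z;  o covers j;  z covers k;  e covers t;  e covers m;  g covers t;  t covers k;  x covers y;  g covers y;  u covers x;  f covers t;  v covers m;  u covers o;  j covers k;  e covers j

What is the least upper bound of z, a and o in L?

Common upper bounds of {z, a, o}: u.
The least among these is u.

u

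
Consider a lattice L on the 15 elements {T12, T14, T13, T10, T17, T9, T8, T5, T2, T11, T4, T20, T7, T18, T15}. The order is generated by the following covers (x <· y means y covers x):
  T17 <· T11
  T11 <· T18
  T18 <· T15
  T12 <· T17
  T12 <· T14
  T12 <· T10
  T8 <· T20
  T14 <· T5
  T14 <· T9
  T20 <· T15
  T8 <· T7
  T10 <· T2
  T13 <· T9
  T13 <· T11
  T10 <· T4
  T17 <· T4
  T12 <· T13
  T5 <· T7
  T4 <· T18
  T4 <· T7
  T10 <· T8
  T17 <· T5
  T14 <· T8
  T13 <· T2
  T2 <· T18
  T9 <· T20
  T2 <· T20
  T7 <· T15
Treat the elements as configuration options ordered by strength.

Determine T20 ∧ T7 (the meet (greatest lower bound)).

T8

Common lower bounds of {T20, T7}: T10, T12, T14, T8.
The greatest among these is T8.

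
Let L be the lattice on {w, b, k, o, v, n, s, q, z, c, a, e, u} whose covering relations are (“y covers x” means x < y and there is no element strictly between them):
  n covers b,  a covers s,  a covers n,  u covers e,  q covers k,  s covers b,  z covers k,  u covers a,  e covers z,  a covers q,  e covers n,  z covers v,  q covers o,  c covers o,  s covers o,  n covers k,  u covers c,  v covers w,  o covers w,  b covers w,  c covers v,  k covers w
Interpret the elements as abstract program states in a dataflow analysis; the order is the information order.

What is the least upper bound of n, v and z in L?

e

Common upper bounds of {n, v, z}: e, u.
The least among these is e.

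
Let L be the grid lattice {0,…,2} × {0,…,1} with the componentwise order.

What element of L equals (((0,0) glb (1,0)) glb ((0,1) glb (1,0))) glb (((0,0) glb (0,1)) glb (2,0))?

(0,0)

(0,0) ∧ (1,0) = (0,0)
(0,1) ∧ (1,0) = (0,0)
(0,0) ∧ (0,0) = (0,0)
(0,0) ∧ (0,1) = (0,0)
(0,0) ∧ (2,0) = (0,0)
(0,0) ∧ (0,0) = (0,0)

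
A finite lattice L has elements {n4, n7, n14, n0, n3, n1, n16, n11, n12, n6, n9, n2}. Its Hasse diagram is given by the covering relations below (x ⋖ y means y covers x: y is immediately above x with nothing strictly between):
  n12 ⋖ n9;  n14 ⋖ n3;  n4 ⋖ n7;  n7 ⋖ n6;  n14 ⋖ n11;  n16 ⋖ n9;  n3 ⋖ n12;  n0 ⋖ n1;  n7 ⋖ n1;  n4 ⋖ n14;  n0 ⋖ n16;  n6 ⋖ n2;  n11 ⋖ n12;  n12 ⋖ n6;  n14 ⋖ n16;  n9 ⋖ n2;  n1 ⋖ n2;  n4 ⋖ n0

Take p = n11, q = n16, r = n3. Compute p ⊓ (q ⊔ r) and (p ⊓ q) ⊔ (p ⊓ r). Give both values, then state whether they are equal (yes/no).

q ⊔ r = n9, so p ⊓ (q ⊔ r) = n11 ⊓ n9 = n11.
p ⊓ q = n14 and p ⊓ r = n14, so (p ⊓ q) ⊔ (p ⊓ r) = n14 ⊔ n14 = n14.
Equal: no.

n11; n14; no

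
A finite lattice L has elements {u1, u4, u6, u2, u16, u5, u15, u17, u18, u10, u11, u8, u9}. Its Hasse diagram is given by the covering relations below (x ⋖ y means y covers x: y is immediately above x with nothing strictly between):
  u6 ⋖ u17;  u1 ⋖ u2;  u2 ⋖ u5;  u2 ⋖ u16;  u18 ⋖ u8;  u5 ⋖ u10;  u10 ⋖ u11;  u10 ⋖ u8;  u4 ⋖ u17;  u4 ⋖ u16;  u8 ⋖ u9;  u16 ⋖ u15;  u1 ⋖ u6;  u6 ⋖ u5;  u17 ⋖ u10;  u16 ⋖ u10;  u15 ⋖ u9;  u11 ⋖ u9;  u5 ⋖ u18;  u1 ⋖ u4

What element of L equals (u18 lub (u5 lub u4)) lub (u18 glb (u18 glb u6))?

u5 ∨ u4 = u10
u18 ∨ u10 = u8
u18 ∧ u6 = u6
u18 ∧ u6 = u6
u8 ∨ u6 = u8

u8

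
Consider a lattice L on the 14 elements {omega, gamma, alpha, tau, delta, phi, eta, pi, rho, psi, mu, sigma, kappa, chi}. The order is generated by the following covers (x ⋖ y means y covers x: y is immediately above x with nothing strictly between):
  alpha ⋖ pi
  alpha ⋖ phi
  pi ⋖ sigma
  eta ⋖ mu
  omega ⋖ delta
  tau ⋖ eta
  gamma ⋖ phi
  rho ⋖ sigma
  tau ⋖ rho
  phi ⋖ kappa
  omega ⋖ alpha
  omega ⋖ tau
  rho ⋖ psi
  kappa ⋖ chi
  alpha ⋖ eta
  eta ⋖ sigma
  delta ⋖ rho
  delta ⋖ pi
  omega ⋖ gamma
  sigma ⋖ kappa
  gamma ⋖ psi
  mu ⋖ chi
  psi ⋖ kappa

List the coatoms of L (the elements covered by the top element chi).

The coatoms are exactly the elements covered by chi: kappa, mu.

kappa, mu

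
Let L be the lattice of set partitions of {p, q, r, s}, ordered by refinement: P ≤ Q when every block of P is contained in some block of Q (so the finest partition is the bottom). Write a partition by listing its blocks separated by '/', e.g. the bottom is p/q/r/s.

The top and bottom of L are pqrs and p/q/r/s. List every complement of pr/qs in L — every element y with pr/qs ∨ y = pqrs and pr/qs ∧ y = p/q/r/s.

p/q/rs, p/qr/s, pq/r/s, pq/rs, ps/q/r, ps/qr

Need y with pr/qs ∨ y = pqrs and pr/qs ∧ y = p/q/r/s.
Checking each element gives: p/q/rs, p/qr/s, pq/r/s, pq/rs, ps/q/r, ps/qr.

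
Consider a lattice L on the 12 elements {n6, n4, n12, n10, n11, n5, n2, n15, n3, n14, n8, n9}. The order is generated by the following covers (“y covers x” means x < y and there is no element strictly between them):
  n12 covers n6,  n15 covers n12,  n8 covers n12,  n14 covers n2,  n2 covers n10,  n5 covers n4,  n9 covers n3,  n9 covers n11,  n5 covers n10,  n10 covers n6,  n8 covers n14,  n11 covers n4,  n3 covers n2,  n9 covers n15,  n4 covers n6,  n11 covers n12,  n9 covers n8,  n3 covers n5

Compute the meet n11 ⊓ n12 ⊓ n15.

Common lower bounds of {n11, n12, n15}: n12, n6.
The greatest among these is n12.

n12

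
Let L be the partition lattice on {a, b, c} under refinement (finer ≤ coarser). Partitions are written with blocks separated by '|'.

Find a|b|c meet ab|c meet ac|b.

a|b|c

Common lower bounds of {a|b|c, ab|c, ac|b}: a|b|c.
The greatest among these is a|b|c.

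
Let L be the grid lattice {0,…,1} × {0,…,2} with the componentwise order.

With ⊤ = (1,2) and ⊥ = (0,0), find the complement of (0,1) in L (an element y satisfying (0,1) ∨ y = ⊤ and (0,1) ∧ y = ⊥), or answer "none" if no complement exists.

For every candidate y, either (0,1) ∨ y ≠ (1,2) or (0,1) ∧ y ≠ (0,0); no complement exists.

none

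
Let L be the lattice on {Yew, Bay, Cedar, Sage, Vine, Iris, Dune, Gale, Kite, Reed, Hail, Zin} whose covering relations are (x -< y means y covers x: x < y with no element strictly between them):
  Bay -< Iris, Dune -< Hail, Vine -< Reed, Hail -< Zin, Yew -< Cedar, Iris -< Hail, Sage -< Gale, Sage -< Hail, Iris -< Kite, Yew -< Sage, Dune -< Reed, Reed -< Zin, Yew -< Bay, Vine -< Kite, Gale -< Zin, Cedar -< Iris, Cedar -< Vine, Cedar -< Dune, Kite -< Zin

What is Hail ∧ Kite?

Common lower bounds of {Hail, Kite}: Bay, Cedar, Iris, Yew.
The greatest among these is Iris.

Iris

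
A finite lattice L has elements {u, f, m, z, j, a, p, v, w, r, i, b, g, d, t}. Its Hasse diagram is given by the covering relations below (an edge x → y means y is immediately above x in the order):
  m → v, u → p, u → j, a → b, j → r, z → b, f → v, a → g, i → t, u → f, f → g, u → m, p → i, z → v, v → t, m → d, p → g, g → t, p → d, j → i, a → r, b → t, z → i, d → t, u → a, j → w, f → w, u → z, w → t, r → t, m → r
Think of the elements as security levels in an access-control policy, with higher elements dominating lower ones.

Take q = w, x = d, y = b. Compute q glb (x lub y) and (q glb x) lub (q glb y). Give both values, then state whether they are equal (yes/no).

w; u; no

x lub y = t, so q glb (x lub y) = w glb t = w.
q glb x = u and q glb y = u, so (q glb x) lub (q glb y) = u lub u = u.
Equal: no.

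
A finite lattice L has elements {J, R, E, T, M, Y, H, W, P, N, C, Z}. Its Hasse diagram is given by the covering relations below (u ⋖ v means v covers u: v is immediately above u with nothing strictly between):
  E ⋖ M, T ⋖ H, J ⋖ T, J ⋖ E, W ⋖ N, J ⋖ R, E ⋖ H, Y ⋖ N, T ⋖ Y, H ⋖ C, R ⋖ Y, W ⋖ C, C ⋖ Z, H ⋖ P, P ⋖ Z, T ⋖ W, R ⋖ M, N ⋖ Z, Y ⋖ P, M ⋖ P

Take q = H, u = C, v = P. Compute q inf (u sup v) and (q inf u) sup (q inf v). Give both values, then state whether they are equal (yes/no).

H; H; yes

u sup v = Z, so q inf (u sup v) = H inf Z = H.
q inf u = H and q inf v = H, so (q inf u) sup (q inf v) = H sup H = H.
Equal: yes.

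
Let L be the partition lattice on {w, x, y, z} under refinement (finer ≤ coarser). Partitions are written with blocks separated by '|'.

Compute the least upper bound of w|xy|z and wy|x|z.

The join of w|xy|z and wy|x|z merges any blocks that overlap across the partitions, giving wxy|z.

wxy|z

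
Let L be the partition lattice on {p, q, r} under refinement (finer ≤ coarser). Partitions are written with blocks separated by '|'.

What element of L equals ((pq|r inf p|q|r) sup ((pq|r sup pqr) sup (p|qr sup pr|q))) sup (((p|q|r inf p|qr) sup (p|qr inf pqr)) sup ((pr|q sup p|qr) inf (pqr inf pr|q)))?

pq|r ∧ p|q|r = p|q|r
pq|r ∨ pqr = pqr
p|qr ∨ pr|q = pqr
pqr ∨ pqr = pqr
p|q|r ∨ pqr = pqr
p|q|r ∧ p|qr = p|q|r
p|qr ∧ pqr = p|qr
p|q|r ∨ p|qr = p|qr
pr|q ∨ p|qr = pqr
pqr ∧ pr|q = pr|q
pqr ∧ pr|q = pr|q
p|qr ∨ pr|q = pqr
pqr ∨ pqr = pqr

pqr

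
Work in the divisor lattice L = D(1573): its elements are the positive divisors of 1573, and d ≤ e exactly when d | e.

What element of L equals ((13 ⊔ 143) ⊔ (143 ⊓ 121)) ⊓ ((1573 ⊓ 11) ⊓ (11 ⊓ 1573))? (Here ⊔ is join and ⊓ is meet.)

11

13 ∨ 143 = 143
143 ∧ 121 = 11
143 ∨ 11 = 143
1573 ∧ 11 = 11
11 ∧ 1573 = 11
11 ∧ 11 = 11
143 ∧ 11 = 11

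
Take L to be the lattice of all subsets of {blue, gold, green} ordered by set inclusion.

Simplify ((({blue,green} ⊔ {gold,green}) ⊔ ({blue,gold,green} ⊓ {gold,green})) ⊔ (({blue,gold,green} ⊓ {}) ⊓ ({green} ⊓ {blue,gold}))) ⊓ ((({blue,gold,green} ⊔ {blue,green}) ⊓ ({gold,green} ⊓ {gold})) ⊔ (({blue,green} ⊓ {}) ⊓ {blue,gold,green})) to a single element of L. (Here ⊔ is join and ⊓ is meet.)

{blue,green} ∨ {gold,green} = {blue,gold,green}
{blue,gold,green} ∧ {gold,green} = {gold,green}
{blue,gold,green} ∨ {gold,green} = {blue,gold,green}
{blue,gold,green} ∧ {} = {}
{green} ∧ {blue,gold} = {}
{} ∧ {} = {}
{blue,gold,green} ∨ {} = {blue,gold,green}
{blue,gold,green} ∨ {blue,green} = {blue,gold,green}
{gold,green} ∧ {gold} = {gold}
{blue,gold,green} ∧ {gold} = {gold}
{blue,green} ∧ {} = {}
{} ∧ {blue,gold,green} = {}
{gold} ∨ {} = {gold}
{blue,gold,green} ∧ {gold} = {gold}

{gold}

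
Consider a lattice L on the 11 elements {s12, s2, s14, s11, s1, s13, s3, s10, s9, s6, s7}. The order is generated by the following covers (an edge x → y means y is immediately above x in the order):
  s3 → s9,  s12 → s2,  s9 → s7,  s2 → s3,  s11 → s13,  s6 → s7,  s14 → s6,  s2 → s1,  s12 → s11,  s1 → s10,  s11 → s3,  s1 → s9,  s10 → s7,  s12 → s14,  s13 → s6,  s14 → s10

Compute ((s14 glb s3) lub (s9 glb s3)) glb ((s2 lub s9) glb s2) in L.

s2

s14 ∧ s3 = s12
s9 ∧ s3 = s3
s12 ∨ s3 = s3
s2 ∨ s9 = s9
s9 ∧ s2 = s2
s3 ∧ s2 = s2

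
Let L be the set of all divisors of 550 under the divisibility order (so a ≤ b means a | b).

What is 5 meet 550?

In the divisibility order, the meet is the greatest common divisor: gcd(5, 550) = 5.

5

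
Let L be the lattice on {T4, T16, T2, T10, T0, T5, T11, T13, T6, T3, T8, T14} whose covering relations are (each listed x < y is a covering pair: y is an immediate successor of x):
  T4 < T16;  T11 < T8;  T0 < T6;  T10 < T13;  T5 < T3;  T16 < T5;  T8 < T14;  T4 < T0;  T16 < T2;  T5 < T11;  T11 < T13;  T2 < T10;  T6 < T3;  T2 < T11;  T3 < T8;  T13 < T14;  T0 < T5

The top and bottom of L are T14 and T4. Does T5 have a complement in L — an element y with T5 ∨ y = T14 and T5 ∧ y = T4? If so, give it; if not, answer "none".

For every candidate y, either T5 ∨ y ≠ T14 or T5 ∧ y ≠ T4; no complement exists.

none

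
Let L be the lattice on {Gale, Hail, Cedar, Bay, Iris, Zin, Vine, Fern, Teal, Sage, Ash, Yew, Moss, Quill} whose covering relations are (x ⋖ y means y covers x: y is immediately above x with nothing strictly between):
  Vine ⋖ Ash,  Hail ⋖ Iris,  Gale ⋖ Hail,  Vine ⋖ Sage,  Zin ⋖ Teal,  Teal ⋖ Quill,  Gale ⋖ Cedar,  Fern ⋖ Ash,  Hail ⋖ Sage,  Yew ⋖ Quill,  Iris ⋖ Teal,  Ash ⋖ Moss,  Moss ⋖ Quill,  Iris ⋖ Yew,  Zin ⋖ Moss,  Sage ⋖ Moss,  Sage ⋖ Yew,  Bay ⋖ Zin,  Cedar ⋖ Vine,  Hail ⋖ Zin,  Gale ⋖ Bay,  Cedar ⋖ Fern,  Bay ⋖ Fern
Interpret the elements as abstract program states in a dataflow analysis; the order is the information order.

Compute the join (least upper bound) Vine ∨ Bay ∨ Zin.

Moss

Common upper bounds of {Vine, Bay, Zin}: Moss, Quill.
The least among these is Moss.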